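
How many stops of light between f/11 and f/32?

3 stops

f/11 → f/16 → f/22 → f/32 — count the steps: 3 stops.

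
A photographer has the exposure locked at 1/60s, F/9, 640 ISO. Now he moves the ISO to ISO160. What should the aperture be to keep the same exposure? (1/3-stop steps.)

ISO: 640 → 500 → 400 → 320 → 250 → 200 → 160 — 2 stops dropped (darker).
Need 2 stops brighter from the aperture: f/9 → f/8 → f/7.1 → f/6.3 → f/5.6 → f/5 → f/4.5.

f/4.5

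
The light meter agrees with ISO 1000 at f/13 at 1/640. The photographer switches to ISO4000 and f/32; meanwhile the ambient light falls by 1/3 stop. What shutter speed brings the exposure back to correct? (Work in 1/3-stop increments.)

Scene light: 1/3 stop darker.
ISO: 1000 → 1250 → 1600 → 2000 → 2500 → 3200 → 4000 — 2 stops higher (brighter).
Aperture: f/13 → f/14 → f/16 → f/18 → f/20 → f/22 → f/25 → f/29 → f/32 — 2 2/3 stops stopped down (darker).
Net so far: 1 stop darker. Shutter speed: 1/640 → 1/500 → 1/400 → 1/320.

1/320s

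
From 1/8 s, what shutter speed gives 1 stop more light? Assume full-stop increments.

Shutter speed: 1/8 → 1/4 — 1 stop longer (brighter).

1/4s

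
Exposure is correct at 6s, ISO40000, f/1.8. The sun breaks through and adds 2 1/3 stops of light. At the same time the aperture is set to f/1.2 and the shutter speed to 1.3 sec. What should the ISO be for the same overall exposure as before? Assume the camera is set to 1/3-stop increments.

Scene light: 2 1/3 stops brighter.
Aperture: f/1.8 → f/1.6 → f/1.4 → f/1.2 — 1 stop opened up (brighter).
Shutter speed: 6 → 5 → 4 → 3.2 → 2.5 → 2 → 1.6 → 1.3 — 2 1/3 stops shorter (darker).
Net so far: 1 stop brighter. ISO: 40000 → 32000 → 25600 → 20000.

ISO 20000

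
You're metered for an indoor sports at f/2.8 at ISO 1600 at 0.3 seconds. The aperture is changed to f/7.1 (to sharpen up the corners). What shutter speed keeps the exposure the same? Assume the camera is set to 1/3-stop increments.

Aperture: f/2.8 → f/3.2 → f/3.5 → f/4 → f/4.5 → f/5 → f/5.6 → f/6.3 → f/7.1 — 2 2/3 stops smaller aperture (darker).
Need 2 2/3 stops brighter from the shutter speed: 0.3 → 0.4 → 0.5 → 0.6 → 0.8 → 1 → 1.3 → 1.6 → 2.

2 s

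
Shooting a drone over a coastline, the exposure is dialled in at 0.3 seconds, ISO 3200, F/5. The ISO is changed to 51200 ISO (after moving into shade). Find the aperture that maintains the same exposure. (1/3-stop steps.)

f/20

ISO: 3200 → 4000 → 5000 → 6400 → 8000 → 10000 → 12800 → 16000 → 20000 → 25600 → 32000 → 40000 → 51200 — 4 stops raised (brighter).
Need 4 stops darker from the aperture: f/5 → f/5.6 → f/6.3 → f/7.1 → f/8 → f/9 → f/10 → f/11 → f/13 → f/14 → f/16 → f/18 → f/20.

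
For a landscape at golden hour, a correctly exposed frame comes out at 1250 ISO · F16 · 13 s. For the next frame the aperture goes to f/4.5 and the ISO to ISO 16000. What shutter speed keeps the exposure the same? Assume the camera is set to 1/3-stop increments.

1/13s

Aperture: f/16 → f/14 → f/13 → f/11 → f/10 → f/9 → f/8 → f/7.1 → f/6.3 → f/5.6 → f/5 → f/4.5 — 3 2/3 stops wider (brighter).
ISO: 1250 → 1600 → 2000 → 2500 → 3200 → 4000 → 5000 → 6400 → 8000 → 10000 → 12800 → 16000 — 3 2/3 stops raised (brighter).
Net change so far: 7 1/3 stops brighter. Offset with the shutter speed: 13 → 10 → 8 → 6 → 5 → 4 → 3.2 → 2.5 → 2 → 1.6 → 1.3 → 1 → 0.8 → 0.6 → 0.5 → 0.4 → 0.3 → 1/4 → 1/5 → 1/6 → 1/8 → 1/10 → 1/13.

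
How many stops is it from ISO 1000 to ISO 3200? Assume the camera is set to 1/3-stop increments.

1000 → 1250 → 1600 → 2000 → 2500 → 3200 — count the steps: 5 third-stops = 1 2/3 stops.

1 2/3 stops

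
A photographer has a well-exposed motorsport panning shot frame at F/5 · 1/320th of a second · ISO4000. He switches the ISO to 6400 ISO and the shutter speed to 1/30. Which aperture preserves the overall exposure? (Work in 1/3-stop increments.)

ISO: 4000 → 5000 → 6400 — 2/3 stop higher (brighter).
Shutter speed: 1/320 → 1/250 → 1/200 → 1/160 → 1/125 → 1/100 → 1/80 → 1/60 → 1/50 → 1/40 → 1/30 — 3 1/3 stops slower (brighter).
Net change so far: 4 stops brighter. Offset with the aperture: f/5 → f/5.6 → f/6.3 → f/7.1 → f/8 → f/9 → f/10 → f/11 → f/13 → f/14 → f/16 → f/18 → f/20.

f/20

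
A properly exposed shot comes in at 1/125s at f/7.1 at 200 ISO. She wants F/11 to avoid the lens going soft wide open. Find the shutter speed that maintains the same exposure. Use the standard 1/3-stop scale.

Aperture: f/7.1 → f/8 → f/9 → f/10 → f/11 — 1 1/3 stops smaller aperture (darker).
Need 1 1/3 stops brighter from the shutter speed: 1/125 → 1/100 → 1/80 → 1/60 → 1/50.

1/50s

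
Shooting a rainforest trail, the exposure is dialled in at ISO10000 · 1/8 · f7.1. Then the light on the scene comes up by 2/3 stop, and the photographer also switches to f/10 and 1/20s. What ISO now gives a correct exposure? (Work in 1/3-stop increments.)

Scene light: 2/3 stop brighter.
Aperture: f/7.1 → f/8 → f/9 → f/10 — 1 stop narrower (darker).
Shutter speed: 1/8 → 1/10 → 1/13 → 1/15 → 1/20 — 1 1/3 stops faster (darker).
Net so far: 1 2/3 stops darker. ISO: 10000 → 12800 → 16000 → 20000 → 25600 → 32000.

ISO 32000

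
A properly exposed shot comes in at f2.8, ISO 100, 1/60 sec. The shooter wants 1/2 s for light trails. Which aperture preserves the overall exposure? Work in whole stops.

Shutter speed: 1/60 → 1/30 → 1/15 → 1/8 → 1/4 → 1/2 — 5 stops longer (brighter).
Need 5 stops darker from the aperture: f/2.8 → f/4 → f/5.6 → f/8 → f/11 → f/16.

f/16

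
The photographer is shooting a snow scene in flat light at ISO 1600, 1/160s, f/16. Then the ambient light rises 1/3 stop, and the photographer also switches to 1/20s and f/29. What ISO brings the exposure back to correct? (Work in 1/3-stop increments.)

Scene light: 1/3 stop brighter.
Shutter speed: 1/160 → 1/125 → 1/100 → 1/80 → 1/60 → 1/50 → 1/40 → 1/30 → 1/25 → 1/20 — 3 stops slower (brighter).
Aperture: f/16 → f/18 → f/20 → f/22 → f/25 → f/29 — 1 2/3 stops stopped down (darker).
Net so far: 1 2/3 stops brighter. ISO: 1600 → 1250 → 1000 → 800 → 640 → 500.

ISO 500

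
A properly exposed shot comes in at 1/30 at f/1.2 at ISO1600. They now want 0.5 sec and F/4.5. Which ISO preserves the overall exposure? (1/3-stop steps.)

ISO 1250

Shutter speed: 1/30 → 1/25 → 1/20 → 1/15 → 1/13 → 1/10 → 1/8 → 1/6 → 1/5 → 1/4 → 0.3 → 0.4 → 0.5 — 4 stops longer (brighter).
Aperture: f/1.2 → f/1.4 → f/1.6 → f/1.8 → f/2 → f/2.2 → f/2.5 → f/2.8 → f/3.2 → f/3.5 → f/4 → f/4.5 — 3 2/3 stops smaller aperture (darker).
Net change so far: 1/3 stop brighter. Offset with the ISO: 1600 → 1250.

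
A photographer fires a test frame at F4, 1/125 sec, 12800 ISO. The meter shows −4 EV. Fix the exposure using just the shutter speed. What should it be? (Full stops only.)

Underexposed by 4 stops → need 4 stops brighter.
Shutter speed: 1/125 → 1/60 → 1/30 → 1/15 → 1/8.

1/8s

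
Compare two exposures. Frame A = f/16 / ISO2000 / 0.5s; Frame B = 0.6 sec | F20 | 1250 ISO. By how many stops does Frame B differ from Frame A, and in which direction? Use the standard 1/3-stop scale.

Aperture: f/16 → f/18 → f/20 — 2/3 stop narrower (darker).
Shutter speed: 0.5 → 0.6 — 1/3 stop longer (brighter).
ISO: 2000 → 1600 → 1250 — 2/3 stop dropped (darker).
Net: −2/3 +1/3 −2/3 = −1 stop.

1 stop darker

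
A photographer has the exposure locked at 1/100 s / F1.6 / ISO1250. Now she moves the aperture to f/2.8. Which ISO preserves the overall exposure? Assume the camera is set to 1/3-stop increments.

ISO 4000

Aperture: f/1.6 → f/1.8 → f/2 → f/2.2 → f/2.5 → f/2.8 — 1 2/3 stops narrower (darker).
Need 1 2/3 stops brighter from the ISO: 1250 → 1600 → 2000 → 2500 → 3200 → 4000.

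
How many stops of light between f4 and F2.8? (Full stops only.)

f/4 → f/2.8 — count the steps: 1 stop.

1 stop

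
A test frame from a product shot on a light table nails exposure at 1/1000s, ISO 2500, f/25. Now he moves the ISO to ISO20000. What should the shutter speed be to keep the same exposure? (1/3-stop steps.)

ISO: 2500 → 3200 → 4000 → 5000 → 6400 → 8000 → 10000 → 12800 → 16000 → 20000 — 3 stops raised (brighter).
Need 3 stops darker from the shutter speed: 1/1000 → 1/1250 → 1/1600 → 1/2000 → 1/2500 → 1/3200 → 1/4000 → 1/5000 → 1/6400 → 1/8000.

1/8000s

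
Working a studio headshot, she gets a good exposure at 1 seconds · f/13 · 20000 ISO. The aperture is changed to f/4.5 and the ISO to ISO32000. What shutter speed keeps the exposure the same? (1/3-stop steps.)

Aperture: f/13 → f/11 → f/10 → f/9 → f/8 → f/7.1 → f/6.3 → f/5.6 → f/5 → f/4.5 — 3 stops larger aperture (brighter).
ISO: 20000 → 25600 → 32000 — 2/3 stop raised (brighter).
Net change so far: 3 2/3 stops brighter. Offset with the shutter speed: 1 → 0.8 → 0.6 → 0.5 → 0.4 → 0.3 → 1/4 → 1/5 → 1/6 → 1/8 → 1/10 → 1/13.

1/13s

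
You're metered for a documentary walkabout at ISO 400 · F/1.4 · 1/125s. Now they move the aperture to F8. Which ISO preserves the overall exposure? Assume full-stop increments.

Aperture: f/1.4 → f/2 → f/2.8 → f/4 → f/5.6 → f/8 — 5 stops narrower (darker).
Need 5 stops brighter from the ISO: 400 → 800 → 1600 → 3200 → 6400 → 12800.

ISO 12800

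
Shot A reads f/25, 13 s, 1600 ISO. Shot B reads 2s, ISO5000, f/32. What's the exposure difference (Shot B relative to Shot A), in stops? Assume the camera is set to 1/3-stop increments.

1 2/3 stops darker

Aperture: f/25 → f/29 → f/32 — 2/3 stop stopped down (darker).
Shutter speed: 13 → 10 → 8 → 6 → 5 → 4 → 3.2 → 2.5 → 2 — 2 2/3 stops shorter (darker).
ISO: 1600 → 2000 → 2500 → 3200 → 4000 → 5000 — 1 2/3 stops raised (brighter).
Net: −2/3 −2 2/3 +1 2/3 = −1 2/3 stops.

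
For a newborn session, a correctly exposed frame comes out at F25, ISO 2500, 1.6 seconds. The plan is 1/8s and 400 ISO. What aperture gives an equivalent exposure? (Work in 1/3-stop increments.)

Shutter speed: 1.6 → 1.3 → 1 → 0.8 → 0.6 → 0.5 → 0.4 → 0.3 → 1/4 → 1/5 → 1/6 → 1/8 — 3 2/3 stops faster (darker).
ISO: 2500 → 2000 → 1600 → 1250 → 1000 → 800 → 640 → 500 → 400 — 2 2/3 stops dropped (darker).
Net change so far: 6 1/3 stops darker. Offset with the aperture: f/25 → f/22 → f/20 → f/18 → f/16 → f/14 → f/13 → f/11 → f/10 → f/9 → f/8 → f/7.1 → f/6.3 → f/5.6 → f/5 → f/4.5 → f/4 → f/3.5 → f/3.2 → f/2.8.

f/2.8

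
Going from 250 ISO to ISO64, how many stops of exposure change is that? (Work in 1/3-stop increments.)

250 → 200 → 160 → 125 → 100 → 80 → 64 — count the steps: 6 third-stops = 2 stops.

2 stops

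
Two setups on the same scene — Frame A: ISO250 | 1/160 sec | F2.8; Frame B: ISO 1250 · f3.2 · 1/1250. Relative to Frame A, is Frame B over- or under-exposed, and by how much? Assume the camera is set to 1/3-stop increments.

1 stop darker

Aperture: f/2.8 → f/3.2 — 1/3 stop narrower (darker).
Shutter speed: 1/160 → 1/200 → 1/250 → 1/320 → 1/400 → 1/500 → 1/640 → 1/800 → 1/1000 → 1/1250 — 3 stops faster (darker).
ISO: 250 → 320 → 400 → 500 → 640 → 800 → 1000 → 1250 — 2 1/3 stops raised (brighter).
Net: −1/3 −3 +2 1/3 = −1 stop.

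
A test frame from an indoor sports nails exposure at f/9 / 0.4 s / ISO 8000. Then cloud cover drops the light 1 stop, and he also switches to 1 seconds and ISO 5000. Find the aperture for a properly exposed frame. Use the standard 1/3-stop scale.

f/8

Scene light: 1 stop darker.
Shutter speed: 0.4 → 0.5 → 0.6 → 0.8 → 1 — 1 1/3 stops slower (brighter).
ISO: 8000 → 6400 → 5000 — 2/3 stop lower (darker).
Net so far: 1/3 stop darker. Aperture: f/9 → f/8.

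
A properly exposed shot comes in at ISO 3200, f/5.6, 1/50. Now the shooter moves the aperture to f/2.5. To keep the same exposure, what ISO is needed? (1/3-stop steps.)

ISO 640

Aperture: f/5.6 → f/5 → f/4.5 → f/4 → f/3.5 → f/3.2 → f/2.8 → f/2.5 — 2 1/3 stops opened up (brighter).
Need 2 1/3 stops darker from the ISO: 3200 → 2500 → 2000 → 1600 → 1250 → 1000 → 800 → 640.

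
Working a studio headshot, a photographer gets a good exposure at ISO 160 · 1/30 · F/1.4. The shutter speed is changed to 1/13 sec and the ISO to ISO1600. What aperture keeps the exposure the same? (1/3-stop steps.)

f/7.1

Shutter speed: 1/30 → 1/25 → 1/20 → 1/15 → 1/13 — 1 1/3 stops longer (brighter).
ISO: 160 → 200 → 250 → 320 → 400 → 500 → 640 → 800 → 1000 → 1250 → 1600 — 3 1/3 stops higher (brighter).
Net change so far: 4 2/3 stops brighter. Offset with the aperture: f/1.4 → f/1.6 → f/1.8 → f/2 → f/2.2 → f/2.5 → f/2.8 → f/3.2 → f/3.5 → f/4 → f/4.5 → f/5 → f/5.6 → f/6.3 → f/7.1.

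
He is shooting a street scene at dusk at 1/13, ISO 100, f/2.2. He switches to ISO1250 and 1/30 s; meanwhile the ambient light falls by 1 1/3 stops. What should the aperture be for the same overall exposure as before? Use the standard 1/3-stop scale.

Scene light: 1 1/3 stops darker.
ISO: 100 → 125 → 160 → 200 → 250 → 320 → 400 → 500 → 640 → 800 → 1000 → 1250 — 3 2/3 stops higher (brighter).
Shutter speed: 1/13 → 1/15 → 1/20 → 1/25 → 1/30 — 1 1/3 stops faster (darker).
Net so far: 1 stop brighter. Aperture: f/2.2 → f/2.5 → f/2.8 → f/3.2.

f/3.2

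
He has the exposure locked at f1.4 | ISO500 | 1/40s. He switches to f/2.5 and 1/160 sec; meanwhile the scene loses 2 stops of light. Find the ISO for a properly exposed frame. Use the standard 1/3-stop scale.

ISO 25600

Scene light: 2 stops darker.
Aperture: f/1.4 → f/1.6 → f/1.8 → f/2 → f/2.2 → f/2.5 — 1 2/3 stops stopped down (darker).
Shutter speed: 1/40 → 1/50 → 1/60 → 1/80 → 1/100 → 1/125 → 1/160 — 2 stops faster (darker).
Net so far: 5 2/3 stops darker. ISO: 500 → 640 → 800 → 1000 → 1250 → 1600 → 2000 → 2500 → 3200 → 4000 → 5000 → 6400 → 8000 → 10000 → 12800 → 16000 → 20000 → 25600.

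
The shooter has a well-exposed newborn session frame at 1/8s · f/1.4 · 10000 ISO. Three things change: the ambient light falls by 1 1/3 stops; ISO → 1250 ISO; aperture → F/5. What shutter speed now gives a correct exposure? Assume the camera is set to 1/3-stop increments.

30 s

Scene light: 1 1/3 stops darker.
ISO: 10000 → 8000 → 6400 → 5000 → 4000 → 3200 → 2500 → 2000 → 1600 → 1250 — 3 stops lower (darker).
Aperture: f/1.4 → f/1.6 → f/1.8 → f/2 → f/2.2 → f/2.5 → f/2.8 → f/3.2 → f/3.5 → f/4 → f/4.5 → f/5 — 3 2/3 stops smaller aperture (darker).
Net so far: 8 stops darker. Shutter speed: 1/8 → 1/6 → 1/5 → 1/4 → 0.3 → 0.4 → 0.5 → 0.6 → 0.8 → 1 → 1.3 → 1.6 → 2 → 2.5 → 3.2 → 4 → 5 → 6 → 8 → 10 → 13 → 15 → 20 → 25 → 30.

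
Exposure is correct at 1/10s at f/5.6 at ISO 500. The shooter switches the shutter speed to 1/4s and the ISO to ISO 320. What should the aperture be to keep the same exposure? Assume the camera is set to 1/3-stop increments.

Shutter speed: 1/10 → 1/8 → 1/6 → 1/5 → 1/4 — 1 1/3 stops longer (brighter).
ISO: 500 → 400 → 320 — 2/3 stop dropped (darker).
Net change so far: 2/3 stop brighter. Offset with the aperture: f/5.6 → f/6.3 → f/7.1.

f/7.1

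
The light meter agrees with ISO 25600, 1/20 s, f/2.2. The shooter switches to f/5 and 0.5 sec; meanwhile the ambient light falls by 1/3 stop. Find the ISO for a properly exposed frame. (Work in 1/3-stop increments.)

ISO 16000

Scene light: 1/3 stop darker.
Aperture: f/2.2 → f/2.5 → f/2.8 → f/3.2 → f/3.5 → f/4 → f/4.5 → f/5 — 2 1/3 stops stopped down (darker).
Shutter speed: 1/20 → 1/15 → 1/13 → 1/10 → 1/8 → 1/6 → 1/5 → 1/4 → 0.3 → 0.4 → 0.5 — 3 1/3 stops slower (brighter).
Net so far: 2/3 stop brighter. ISO: 25600 → 20000 → 16000.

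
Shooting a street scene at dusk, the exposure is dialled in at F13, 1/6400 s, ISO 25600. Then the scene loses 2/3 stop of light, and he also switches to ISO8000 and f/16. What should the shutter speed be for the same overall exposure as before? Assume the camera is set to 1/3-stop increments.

1/800s

Scene light: 2/3 stop darker.
ISO: 25600 → 20000 → 16000 → 12800 → 10000 → 8000 — 1 2/3 stops dropped (darker).
Aperture: f/13 → f/14 → f/16 — 2/3 stop smaller aperture (darker).
Net so far: 3 stops darker. Shutter speed: 1/6400 → 1/5000 → 1/4000 → 1/3200 → 1/2500 → 1/2000 → 1/1600 → 1/1250 → 1/1000 → 1/800.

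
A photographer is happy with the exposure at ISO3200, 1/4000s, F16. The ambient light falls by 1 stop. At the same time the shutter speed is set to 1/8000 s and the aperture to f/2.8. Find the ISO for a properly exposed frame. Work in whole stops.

Scene light: 1 stop darker.
Shutter speed: 1/4000 → 1/8000 — 1 stop faster (darker).
Aperture: f/16 → f/11 → f/8 → f/5.6 → f/4 → f/2.8 — 5 stops opened up (brighter).
Net so far: 3 stops brighter. ISO: 3200 → 1600 → 800 → 400.

ISO 400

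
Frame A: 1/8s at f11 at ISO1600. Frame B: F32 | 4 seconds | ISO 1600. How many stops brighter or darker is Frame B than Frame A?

2 stops brighter

Aperture: f/11 → f/16 → f/22 → f/32 — 3 stops narrower (darker).
Shutter speed: 1/8 → 1/4 → 1/2 → 1 → 2 → 4 — 5 stops longer (brighter).
ISO: unchanged.
Net: −3 +5 = +2 stops.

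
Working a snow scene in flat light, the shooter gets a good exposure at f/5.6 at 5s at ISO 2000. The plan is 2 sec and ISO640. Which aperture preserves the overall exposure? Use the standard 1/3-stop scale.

f/2

Shutter speed: 5 → 4 → 3.2 → 2.5 → 2 — 1 1/3 stops shorter (darker).
ISO: 2000 → 1600 → 1250 → 1000 → 800 → 640 — 1 2/3 stops lower (darker).
Net change so far: 3 stops darker. Offset with the aperture: f/5.6 → f/5 → f/4.5 → f/4 → f/3.5 → f/3.2 → f/2.8 → f/2.5 → f/2.2 → f/2.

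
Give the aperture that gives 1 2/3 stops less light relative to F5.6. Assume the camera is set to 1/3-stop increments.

f/10

Aperture: f/5.6 → f/6.3 → f/7.1 → f/8 → f/9 → f/10 — 1 2/3 stops smaller aperture (darker).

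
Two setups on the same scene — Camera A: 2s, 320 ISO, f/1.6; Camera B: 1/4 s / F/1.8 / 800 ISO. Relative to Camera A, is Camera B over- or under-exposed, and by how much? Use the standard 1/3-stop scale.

Aperture: f/1.6 → f/1.8 — 1/3 stop stopped down (darker).
Shutter speed: 2 → 1.6 → 1.3 → 1 → 0.8 → 0.6 → 0.5 → 0.4 → 0.3 → 1/4 — 3 stops shorter (darker).
ISO: 320 → 400 → 500 → 640 → 800 — 1 1/3 stops raised (brighter).
Net: −1/3 −3 +1 1/3 = −2 stops.

2 stops darker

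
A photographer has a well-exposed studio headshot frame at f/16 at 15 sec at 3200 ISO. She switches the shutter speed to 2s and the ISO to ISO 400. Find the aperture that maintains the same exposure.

Shutter speed: 15 → 8 → 4 → 2 — 3 stops faster (darker).
ISO: 3200 → 1600 → 800 → 400 — 3 stops lower (darker).
Net change so far: 6 stops darker. Offset with the aperture: f/16 → f/11 → f/8 → f/5.6 → f/4 → f/2.8 → f/2.

f/2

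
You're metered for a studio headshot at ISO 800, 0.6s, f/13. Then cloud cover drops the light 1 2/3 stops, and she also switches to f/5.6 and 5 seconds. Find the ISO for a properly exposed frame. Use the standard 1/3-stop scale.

ISO 64

Scene light: 1 2/3 stops darker.
Aperture: f/13 → f/11 → f/10 → f/9 → f/8 → f/7.1 → f/6.3 → f/5.6 — 2 1/3 stops opened up (brighter).
Shutter speed: 0.6 → 0.8 → 1 → 1.3 → 1.6 → 2 → 2.5 → 3.2 → 4 → 5 — 3 stops slower (brighter).
Net so far: 3 2/3 stops brighter. ISO: 800 → 640 → 500 → 400 → 320 → 250 → 200 → 160 → 125 → 100 → 80 → 64.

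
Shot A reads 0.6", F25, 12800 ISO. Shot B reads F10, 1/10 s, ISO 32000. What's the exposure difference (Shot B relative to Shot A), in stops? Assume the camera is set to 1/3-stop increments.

Aperture: f/25 → f/22 → f/20 → f/18 → f/16 → f/14 → f/13 → f/11 → f/10 — 2 2/3 stops wider (brighter).
Shutter speed: 0.6 → 0.5 → 0.4 → 0.3 → 1/4 → 1/5 → 1/6 → 1/8 → 1/10 — 2 2/3 stops shorter (darker).
ISO: 12800 → 16000 → 20000 → 25600 → 32000 — 1 1/3 stops raised (brighter).
Net: +2 2/3 −2 2/3 +1 1/3 = +1 1/3 stops.

1 1/3 stops brighter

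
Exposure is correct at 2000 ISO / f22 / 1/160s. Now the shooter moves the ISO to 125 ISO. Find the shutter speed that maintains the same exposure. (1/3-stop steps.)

1/10s

ISO: 2000 → 1600 → 1250 → 1000 → 800 → 640 → 500 → 400 → 320 → 250 → 200 → 160 → 125 — 4 stops lower (darker).
Need 4 stops brighter from the shutter speed: 1/160 → 1/125 → 1/100 → 1/80 → 1/60 → 1/50 → 1/40 → 1/30 → 1/25 → 1/20 → 1/15 → 1/13 → 1/10.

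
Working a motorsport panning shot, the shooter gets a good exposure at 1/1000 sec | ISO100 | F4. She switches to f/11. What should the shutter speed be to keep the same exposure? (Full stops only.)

Aperture: f/4 → f/5.6 → f/8 → f/11 — 3 stops smaller aperture (darker).
Need 3 stops brighter from the shutter speed: 1/1000 → 1/500 → 1/250 → 1/125.

1/125s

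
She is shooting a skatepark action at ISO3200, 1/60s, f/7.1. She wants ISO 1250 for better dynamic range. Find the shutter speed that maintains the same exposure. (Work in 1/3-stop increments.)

1/25s

ISO: 3200 → 2500 → 2000 → 1600 → 1250 — 1 1/3 stops dropped (darker).
Need 1 1/3 stops brighter from the shutter speed: 1/60 → 1/50 → 1/40 → 1/30 → 1/25.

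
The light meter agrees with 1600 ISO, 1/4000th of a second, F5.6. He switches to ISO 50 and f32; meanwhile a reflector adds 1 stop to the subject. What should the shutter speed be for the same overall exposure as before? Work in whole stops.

1/8s

Scene light: 1 stop brighter.
ISO: 1600 → 800 → 400 → 200 → 100 → 50 — 5 stops lower (darker).
Aperture: f/5.6 → f/8 → f/11 → f/16 → f/22 → f/32 — 5 stops smaller aperture (darker).
Net so far: 9 stops darker. Shutter speed: 1/4000 → 1/2000 → 1/1000 → 1/500 → 1/250 → 1/125 → 1/60 → 1/30 → 1/15 → 1/8.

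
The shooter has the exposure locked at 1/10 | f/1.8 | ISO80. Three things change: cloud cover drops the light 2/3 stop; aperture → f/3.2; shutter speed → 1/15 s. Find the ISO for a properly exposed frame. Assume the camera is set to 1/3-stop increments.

Scene light: 2/3 stop darker.
Aperture: f/1.8 → f/2 → f/2.2 → f/2.5 → f/2.8 → f/3.2 — 1 2/3 stops smaller aperture (darker).
Shutter speed: 1/10 → 1/13 → 1/15 — 2/3 stop faster (darker).
Net so far: 3 stops darker. ISO: 80 → 100 → 125 → 160 → 200 → 250 → 320 → 400 → 500 → 640.

ISO 640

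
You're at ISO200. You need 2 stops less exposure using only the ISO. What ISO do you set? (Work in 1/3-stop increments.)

ISO: 200 → 160 → 125 → 100 → 80 → 64 → 50 — 2 stops dropped (darker).

ISO 50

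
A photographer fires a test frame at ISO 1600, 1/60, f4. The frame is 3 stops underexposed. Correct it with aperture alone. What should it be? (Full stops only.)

f/1.4

Underexposed by 3 stops → need 3 stops brighter.
Aperture: f/4 → f/2.8 → f/2 → f/1.4.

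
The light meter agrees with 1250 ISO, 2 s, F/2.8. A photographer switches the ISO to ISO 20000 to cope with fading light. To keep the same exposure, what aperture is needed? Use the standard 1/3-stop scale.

f/11

ISO: 1250 → 1600 → 2000 → 2500 → 3200 → 4000 → 5000 → 6400 → 8000 → 10000 → 12800 → 16000 → 20000 — 4 stops raised (brighter).
Need 4 stops darker from the aperture: f/2.8 → f/3.2 → f/3.5 → f/4 → f/4.5 → f/5 → f/5.6 → f/6.3 → f/7.1 → f/8 → f/9 → f/10 → f/11.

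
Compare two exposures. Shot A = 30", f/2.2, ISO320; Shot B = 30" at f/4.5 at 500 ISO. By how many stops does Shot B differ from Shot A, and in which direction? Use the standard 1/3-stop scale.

Aperture: f/2.2 → f/2.5 → f/2.8 → f/3.2 → f/3.5 → f/4 → f/4.5 — 2 stops stopped down (darker).
Shutter speed: unchanged.
ISO: 320 → 400 → 500 — 2/3 stop higher (brighter).
Net: −2 +2/3 = −1 1/3 stops.

1 1/3 stops darker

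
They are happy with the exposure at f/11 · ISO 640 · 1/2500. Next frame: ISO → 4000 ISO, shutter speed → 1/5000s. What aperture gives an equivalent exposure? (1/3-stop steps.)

f/20

ISO: 640 → 800 → 1000 → 1250 → 1600 → 2000 → 2500 → 3200 → 4000 — 2 2/3 stops higher (brighter).
Shutter speed: 1/2500 → 1/3200 → 1/4000 → 1/5000 — 1 stop shorter (darker).
Net change so far: 1 2/3 stops brighter. Offset with the aperture: f/11 → f/13 → f/14 → f/16 → f/18 → f/20.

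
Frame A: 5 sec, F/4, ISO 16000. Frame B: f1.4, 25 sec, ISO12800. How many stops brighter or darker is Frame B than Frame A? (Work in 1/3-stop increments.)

Aperture: f/4 → f/3.5 → f/3.2 → f/2.8 → f/2.5 → f/2.2 → f/2 → f/1.8 → f/1.6 → f/1.4 — 3 stops wider (brighter).
Shutter speed: 5 → 6 → 8 → 10 → 13 → 15 → 20 → 25 — 2 1/3 stops longer (brighter).
ISO: 16000 → 12800 — 1/3 stop dropped (darker).
Net: +3 +2 1/3 −1/3 = +5 stops.

5 stops brighter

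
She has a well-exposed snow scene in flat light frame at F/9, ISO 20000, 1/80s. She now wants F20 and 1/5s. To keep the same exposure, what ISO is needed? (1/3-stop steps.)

Aperture: f/9 → f/10 → f/11 → f/13 → f/14 → f/16 → f/18 → f/20 — 2 1/3 stops narrower (darker).
Shutter speed: 1/80 → 1/60 → 1/50 → 1/40 → 1/30 → 1/25 → 1/20 → 1/15 → 1/13 → 1/10 → 1/8 → 1/6 → 1/5 — 4 stops slower (brighter).
Net change so far: 1 2/3 stops brighter. Offset with the ISO: 20000 → 16000 → 12800 → 10000 → 8000 → 6400.

ISO 6400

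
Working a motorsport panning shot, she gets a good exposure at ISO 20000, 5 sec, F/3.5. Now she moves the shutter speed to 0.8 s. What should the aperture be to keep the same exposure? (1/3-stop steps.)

Shutter speed: 5 → 4 → 3.2 → 2.5 → 2 → 1.6 → 1.3 → 1 → 0.8 — 2 2/3 stops shorter (darker).
Need 2 2/3 stops brighter from the aperture: f/3.5 → f/3.2 → f/2.8 → f/2.5 → f/2.2 → f/2 → f/1.8 → f/1.6 → f/1.4.

f/1.4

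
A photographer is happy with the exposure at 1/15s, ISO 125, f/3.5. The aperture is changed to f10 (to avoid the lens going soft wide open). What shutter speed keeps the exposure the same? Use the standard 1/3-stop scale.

Aperture: f/3.5 → f/4 → f/4.5 → f/5 → f/5.6 → f/6.3 → f/7.1 → f/8 → f/9 → f/10 — 3 stops narrower (darker).
Need 3 stops brighter from the shutter speed: 1/15 → 1/13 → 1/10 → 1/8 → 1/6 → 1/5 → 1/4 → 0.3 → 0.4 → 0.5.

0.5 s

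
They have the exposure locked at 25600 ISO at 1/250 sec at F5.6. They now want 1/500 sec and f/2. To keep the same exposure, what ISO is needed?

ISO 6400

Shutter speed: 1/250 → 1/500 — 1 stop faster (darker).
Aperture: f/5.6 → f/4 → f/2.8 → f/2 — 3 stops opened up (brighter).
Net change so far: 2 stops brighter. Offset with the ISO: 25600 → 12800 → 6400.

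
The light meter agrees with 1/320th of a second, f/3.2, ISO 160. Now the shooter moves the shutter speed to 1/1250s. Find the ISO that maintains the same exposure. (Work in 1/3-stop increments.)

Shutter speed: 1/320 → 1/400 → 1/500 → 1/640 → 1/800 → 1/1000 → 1/1250 — 2 stops faster (darker).
Need 2 stops brighter from the ISO: 160 → 200 → 250 → 320 → 400 → 500 → 640.

ISO 640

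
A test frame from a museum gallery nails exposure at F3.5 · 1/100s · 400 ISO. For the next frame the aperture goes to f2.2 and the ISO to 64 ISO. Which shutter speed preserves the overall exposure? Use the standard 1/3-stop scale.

Aperture: f/3.5 → f/3.2 → f/2.8 → f/2.5 → f/2.2 — 1 1/3 stops wider (brighter).
ISO: 400 → 320 → 250 → 200 → 160 → 125 → 100 → 80 → 64 — 2 2/3 stops lower (darker).
Net change so far: 1 1/3 stops darker. Offset with the shutter speed: 1/100 → 1/80 → 1/60 → 1/50 → 1/40.

1/40s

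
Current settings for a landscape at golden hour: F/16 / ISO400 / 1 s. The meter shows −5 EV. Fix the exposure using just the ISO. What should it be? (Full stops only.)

Underexposed by 5 stops → need 5 stops brighter.
ISO: 400 → 800 → 1600 → 3200 → 6400 → 12800.

ISO 12800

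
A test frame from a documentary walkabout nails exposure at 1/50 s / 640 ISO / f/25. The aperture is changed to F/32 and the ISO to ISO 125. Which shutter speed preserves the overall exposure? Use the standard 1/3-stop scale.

Aperture: f/25 → f/29 → f/32 — 2/3 stop narrower (darker).
ISO: 640 → 500 → 400 → 320 → 250 → 200 → 160 → 125 — 2 1/3 stops dropped (darker).
Net change so far: 3 stops darker. Offset with the shutter speed: 1/50 → 1/40 → 1/30 → 1/25 → 1/20 → 1/15 → 1/13 → 1/10 → 1/8 → 1/6.

1/6s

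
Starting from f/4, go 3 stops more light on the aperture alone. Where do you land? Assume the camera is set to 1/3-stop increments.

Aperture: f/4 → f/3.5 → f/3.2 → f/2.8 → f/2.5 → f/2.2 → f/2 → f/1.8 → f/1.6 → f/1.4 — 3 stops larger aperture (brighter).

f/1.4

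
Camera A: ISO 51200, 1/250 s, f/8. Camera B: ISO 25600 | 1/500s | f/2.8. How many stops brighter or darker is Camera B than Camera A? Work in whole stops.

1 stop brighter

Aperture: f/8 → f/5.6 → f/4 → f/2.8 — 3 stops wider (brighter).
Shutter speed: 1/250 → 1/500 — 1 stop faster (darker).
ISO: 51200 → 25600 — 1 stop dropped (darker).
Net: +3 −1 −1 = +1 stop.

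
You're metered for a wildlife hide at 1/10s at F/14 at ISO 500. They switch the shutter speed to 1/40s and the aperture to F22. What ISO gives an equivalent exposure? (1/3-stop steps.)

Shutter speed: 1/10 → 1/13 → 1/15 → 1/20 → 1/25 → 1/30 → 1/40 — 2 stops faster (darker).
Aperture: f/14 → f/16 → f/18 → f/20 → f/22 — 1 1/3 stops stopped down (darker).
Net change so far: 3 1/3 stops darker. Offset with the ISO: 500 → 640 → 800 → 1000 → 1250 → 1600 → 2000 → 2500 → 3200 → 4000 → 5000.

ISO 5000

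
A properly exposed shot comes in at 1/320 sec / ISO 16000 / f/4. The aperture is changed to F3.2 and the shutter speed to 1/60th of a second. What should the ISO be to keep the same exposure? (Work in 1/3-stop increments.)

Aperture: f/4 → f/3.5 → f/3.2 — 2/3 stop wider (brighter).
Shutter speed: 1/320 → 1/250 → 1/200 → 1/160 → 1/125 → 1/100 → 1/80 → 1/60 — 2 1/3 stops longer (brighter).
Net change so far: 3 stops brighter. Offset with the ISO: 16000 → 12800 → 10000 → 8000 → 6400 → 5000 → 4000 → 3200 → 2500 → 2000.

ISO 2000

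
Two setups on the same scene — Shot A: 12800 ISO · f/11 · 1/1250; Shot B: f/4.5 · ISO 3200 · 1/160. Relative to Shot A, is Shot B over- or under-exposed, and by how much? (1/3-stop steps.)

Aperture: f/11 → f/10 → f/9 → f/8 → f/7.1 → f/6.3 → f/5.6 → f/5 → f/4.5 — 2 2/3 stops larger aperture (brighter).
Shutter speed: 1/1250 → 1/1000 → 1/800 → 1/640 → 1/500 → 1/400 → 1/320 → 1/250 → 1/200 → 1/160 — 3 stops slower (brighter).
ISO: 12800 → 10000 → 8000 → 6400 → 5000 → 4000 → 3200 — 2 stops dropped (darker).
Net: +2 2/3 +3 −2 = +3 2/3 stops.

3 2/3 stops brighter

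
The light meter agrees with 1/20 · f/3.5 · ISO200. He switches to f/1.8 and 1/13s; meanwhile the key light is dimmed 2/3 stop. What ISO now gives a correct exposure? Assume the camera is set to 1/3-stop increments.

Scene light: 2/3 stop darker.
Aperture: f/3.5 → f/3.2 → f/2.8 → f/2.5 → f/2.2 → f/2 → f/1.8 — 2 stops larger aperture (brighter).
Shutter speed: 1/20 → 1/15 → 1/13 — 2/3 stop longer (brighter).
Net so far: 2 stops brighter. ISO: 200 → 160 → 125 → 100 → 80 → 64 → 50.

ISO 50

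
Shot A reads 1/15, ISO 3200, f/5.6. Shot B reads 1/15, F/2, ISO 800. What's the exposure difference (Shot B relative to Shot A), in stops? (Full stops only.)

1 stop brighter

Aperture: f/5.6 → f/4 → f/2.8 → f/2 — 3 stops wider (brighter).
Shutter speed: unchanged.
ISO: 3200 → 1600 → 800 — 2 stops lower (darker).
Net: +3 −2 = +1 stop.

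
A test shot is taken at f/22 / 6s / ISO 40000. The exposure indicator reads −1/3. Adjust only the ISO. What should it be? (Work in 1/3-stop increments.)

ISO 51200

Underexposed by 1/3 stop → need 1/3 stop brighter.
ISO: 40000 → 51200.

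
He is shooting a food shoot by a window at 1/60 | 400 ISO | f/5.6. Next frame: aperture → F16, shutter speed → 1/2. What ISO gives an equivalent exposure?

ISO 100

Aperture: f/5.6 → f/8 → f/11 → f/16 — 3 stops narrower (darker).
Shutter speed: 1/60 → 1/30 → 1/15 → 1/8 → 1/4 → 1/2 — 5 stops longer (brighter).
Net change so far: 2 stops brighter. Offset with the ISO: 400 → 200 → 100.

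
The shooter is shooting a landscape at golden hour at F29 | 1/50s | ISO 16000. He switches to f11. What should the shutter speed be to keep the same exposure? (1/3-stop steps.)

1/320s

Aperture: f/29 → f/25 → f/22 → f/20 → f/18 → f/16 → f/14 → f/13 → f/11 — 2 2/3 stops larger aperture (brighter).
Need 2 2/3 stops darker from the shutter speed: 1/50 → 1/60 → 1/80 → 1/100 → 1/125 → 1/160 → 1/200 → 1/250 → 1/320.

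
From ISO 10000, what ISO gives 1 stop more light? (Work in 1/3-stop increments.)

ISO: 10000 → 12800 → 16000 → 20000 — 1 stop raised (brighter).

ISO 20000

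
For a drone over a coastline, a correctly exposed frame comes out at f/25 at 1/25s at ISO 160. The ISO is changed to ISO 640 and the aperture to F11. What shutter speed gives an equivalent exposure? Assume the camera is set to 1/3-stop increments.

ISO: 160 → 200 → 250 → 320 → 400 → 500 → 640 — 2 stops raised (brighter).
Aperture: f/25 → f/22 → f/20 → f/18 → f/16 → f/14 → f/13 → f/11 — 2 1/3 stops opened up (brighter).
Net change so far: 4 1/3 stops brighter. Offset with the shutter speed: 1/25 → 1/30 → 1/40 → 1/50 → 1/60 → 1/80 → 1/100 → 1/125 → 1/160 → 1/200 → 1/250 → 1/320 → 1/400 → 1/500.

1/500s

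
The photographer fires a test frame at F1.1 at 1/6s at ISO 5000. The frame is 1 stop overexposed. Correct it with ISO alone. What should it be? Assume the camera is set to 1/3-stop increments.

Overexposed by 1 stop → need 1 stop darker.
ISO: 5000 → 4000 → 3200 → 2500.

ISO 2500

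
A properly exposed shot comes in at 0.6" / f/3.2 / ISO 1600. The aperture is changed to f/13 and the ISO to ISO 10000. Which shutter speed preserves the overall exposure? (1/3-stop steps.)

1.6 s

Aperture: f/3.2 → f/3.5 → f/4 → f/4.5 → f/5 → f/5.6 → f/6.3 → f/7.1 → f/8 → f/9 → f/10 → f/11 → f/13 — 4 stops stopped down (darker).
ISO: 1600 → 2000 → 2500 → 3200 → 4000 → 5000 → 6400 → 8000 → 10000 — 2 2/3 stops raised (brighter).
Net change so far: 1 1/3 stops darker. Offset with the shutter speed: 0.6 → 0.8 → 1 → 1.3 → 1.6.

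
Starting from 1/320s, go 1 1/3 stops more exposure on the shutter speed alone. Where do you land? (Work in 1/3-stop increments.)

Shutter speed: 1/320 → 1/250 → 1/200 → 1/160 → 1/125 — 1 1/3 stops longer (brighter).

1/125s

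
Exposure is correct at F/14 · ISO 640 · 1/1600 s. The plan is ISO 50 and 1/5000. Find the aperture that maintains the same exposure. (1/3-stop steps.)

f/2.2

ISO: 640 → 500 → 400 → 320 → 250 → 200 → 160 → 125 → 100 → 80 → 64 → 50 — 3 2/3 stops lower (darker).
Shutter speed: 1/1600 → 1/2000 → 1/2500 → 1/3200 → 1/4000 → 1/5000 — 1 2/3 stops faster (darker).
Net change so far: 5 1/3 stops darker. Offset with the aperture: f/14 → f/13 → f/11 → f/10 → f/9 → f/8 → f/7.1 → f/6.3 → f/5.6 → f/5 → f/4.5 → f/4 → f/3.5 → f/3.2 → f/2.8 → f/2.5 → f/2.2.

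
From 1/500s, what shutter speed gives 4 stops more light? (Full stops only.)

Shutter speed: 1/500 → 1/250 → 1/125 → 1/60 → 1/30 — 4 stops slower (brighter).

1/30s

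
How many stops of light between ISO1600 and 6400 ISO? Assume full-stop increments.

1600 → 3200 → 6400 — count the steps: 2 stops.

2 stops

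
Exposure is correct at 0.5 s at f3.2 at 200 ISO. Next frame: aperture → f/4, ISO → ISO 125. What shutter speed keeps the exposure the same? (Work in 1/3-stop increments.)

1.3 s

Aperture: f/3.2 → f/3.5 → f/4 — 2/3 stop narrower (darker).
ISO: 200 → 160 → 125 — 2/3 stop dropped (darker).
Net change so far: 1 1/3 stops darker. Offset with the shutter speed: 0.5 → 0.6 → 0.8 → 1 → 1.3.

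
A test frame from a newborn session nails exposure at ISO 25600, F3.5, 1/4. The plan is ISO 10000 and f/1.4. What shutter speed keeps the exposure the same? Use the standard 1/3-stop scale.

ISO: 25600 → 20000 → 16000 → 12800 → 10000 — 1 1/3 stops lower (darker).
Aperture: f/3.5 → f/3.2 → f/2.8 → f/2.5 → f/2.2 → f/2 → f/1.8 → f/1.6 → f/1.4 — 2 2/3 stops larger aperture (brighter).
Net change so far: 1 1/3 stops brighter. Offset with the shutter speed: 1/4 → 1/5 → 1/6 → 1/8 → 1/10.

1/10s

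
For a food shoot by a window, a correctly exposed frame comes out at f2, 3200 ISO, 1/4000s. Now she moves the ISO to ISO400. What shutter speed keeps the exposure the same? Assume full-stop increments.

1/500s

ISO: 3200 → 1600 → 800 → 400 — 3 stops lower (darker).
Need 3 stops brighter from the shutter speed: 1/4000 → 1/2000 → 1/1000 → 1/500.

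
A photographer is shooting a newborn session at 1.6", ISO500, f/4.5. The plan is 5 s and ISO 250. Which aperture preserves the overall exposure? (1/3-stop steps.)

Shutter speed: 1.6 → 2 → 2.5 → 3.2 → 4 → 5 — 1 2/3 stops slower (brighter).
ISO: 500 → 400 → 320 → 250 — 1 stop dropped (darker).
Net change so far: 2/3 stop brighter. Offset with the aperture: f/4.5 → f/5 → f/5.6.

f/5.6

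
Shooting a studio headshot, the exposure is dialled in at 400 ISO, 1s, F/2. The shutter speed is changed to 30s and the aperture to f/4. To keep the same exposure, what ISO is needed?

Shutter speed: 1 → 2 → 4 → 8 → 15 → 30 — 5 stops longer (brighter).
Aperture: f/2 → f/2.8 → f/4 — 2 stops stopped down (darker).
Net change so far: 3 stops brighter. Offset with the ISO: 400 → 200 → 100 → 50.

ISO 50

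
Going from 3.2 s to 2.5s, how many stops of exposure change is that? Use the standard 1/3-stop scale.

1/3 stop

3.2 → 2.5 — count the steps: 1 third-stops = 1/3 stop.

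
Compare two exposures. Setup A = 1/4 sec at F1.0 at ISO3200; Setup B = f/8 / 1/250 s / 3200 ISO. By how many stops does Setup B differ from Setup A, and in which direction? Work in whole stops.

12 stops darker

Aperture: f/1.0 → f/1.4 → f/2 → f/2.8 → f/4 → f/5.6 → f/8 — 6 stops smaller aperture (darker).
Shutter speed: 1/4 → 1/8 → 1/15 → 1/30 → 1/60 → 1/125 → 1/250 — 6 stops faster (darker).
ISO: unchanged.
Net: −6 −6 = −12 stops.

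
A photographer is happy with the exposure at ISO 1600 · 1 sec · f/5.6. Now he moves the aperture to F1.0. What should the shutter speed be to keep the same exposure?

1/30s

Aperture: f/5.6 → f/4 → f/2.8 → f/2 → f/1.4 → f/1.0 — 5 stops wider (brighter).
Need 5 stops darker from the shutter speed: 1 → 1/2 → 1/4 → 1/8 → 1/15 → 1/30.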